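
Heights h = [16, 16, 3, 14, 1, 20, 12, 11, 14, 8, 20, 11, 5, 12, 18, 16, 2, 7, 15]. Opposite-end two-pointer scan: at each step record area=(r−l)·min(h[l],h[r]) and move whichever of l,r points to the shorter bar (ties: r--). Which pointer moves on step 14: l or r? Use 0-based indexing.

l=0 r=18: min(16,15)*18=270 best=270 *, r--
l=0 r=17: min(16,7)*17=119 best=270, r--
l=0 r=16: min(16,2)*16=32 best=270, r--
l=0 r=15: min(16,16)*15=240 best=270, r--
l=0 r=14: min(16,18)*14=224 best=270, l++
l=1 r=14: min(16,18)*13=208 best=270, l++
l=2 r=14: min(3,18)*12=36 best=270, l++
l=3 r=14: min(14,18)*11=154 best=270, l++
l=4 r=14: min(1,18)*10=10 best=270, l++
l=5 r=14: min(20,18)*9=162 best=270, r--
l=5 r=13: min(20,12)*8=96 best=270, r--
l=5 r=12: min(20,5)*7=35 best=270, r--
l=5 r=11: min(20,11)*6=66 best=270, r--
l=5 r=10: min(20,20)*5=100 best=270, r--

r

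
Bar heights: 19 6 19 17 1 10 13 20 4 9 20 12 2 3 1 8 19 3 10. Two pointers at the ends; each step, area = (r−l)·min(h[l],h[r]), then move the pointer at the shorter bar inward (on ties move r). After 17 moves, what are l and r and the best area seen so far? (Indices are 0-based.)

[0,18] min(19,10)*18=180 best=180 * → r--
[0,17] min(19,3)*17=51 best=180 → r--
[0,16] min(19,19)*16=304 best=304 * → r--
[0,15] min(19,8)*15=120 best=304 → r--
[0,14] min(19,1)*14=14 best=304 → r--
[0,13] min(19,3)*13=39 best=304 → r--
[0,12] min(19,2)*12=24 best=304 → r--
[0,11] min(19,12)*11=132 best=304 → r--
[0,10] min(19,20)*10=190 best=304 → l++
[1,10] min(6,20)*9=54 best=304 → l++
[2,10] min(19,20)*8=152 best=304 → l++
[3,10] min(17,20)*7=119 best=304 → l++
[4,10] min(1,20)*6=6 best=304 → l++
[5,10] min(10,20)*5=50 best=304 → l++
[6,10] min(13,20)*4=52 best=304 → l++
[7,10] min(20,20)*3=60 best=304 → r--
[7,9] min(20,9)*2=18 best=304 → r--

l=7, r=8, best area=304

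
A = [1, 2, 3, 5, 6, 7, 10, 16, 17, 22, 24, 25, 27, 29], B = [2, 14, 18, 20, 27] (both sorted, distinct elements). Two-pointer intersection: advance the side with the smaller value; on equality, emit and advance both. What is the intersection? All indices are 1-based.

i=1 j=1: 1<2, i++
i=2 j=1: 2==2 emit, i++,j++
i=3 j=2: 3<14, i++
i=4 j=2: 5<14, i++
i=5 j=2: 6<14, i++
i=6 j=2: 7<14, i++
i=7 j=2: 10<14, i++
i=8 j=2: 16>14, j++
i=8 j=3: 16<18, i++
i=9 j=3: 17<18, i++
i=10 j=3: 22>18, j++
i=10 j=4: 22>20, j++
i=10 j=5: 22<27, i++
i=11 j=5: 24<27, i++
i=12 j=5: 25<27, i++
i=13 j=5: 27==27 emit, i++,j++

intersection = [2, 27]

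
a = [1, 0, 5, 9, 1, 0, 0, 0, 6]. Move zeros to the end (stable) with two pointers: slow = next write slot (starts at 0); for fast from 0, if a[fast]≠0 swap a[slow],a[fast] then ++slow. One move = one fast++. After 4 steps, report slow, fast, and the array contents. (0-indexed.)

slow=3, fast=4, a=[1, 5, 9, 0, 1, 0, 0, 0, 6]

slow=0 fast=0: a[fast]=1≠0 swap→a[0]=1, slow++,fast++
slow=1 fast=1: a[fast]=0, fast++
slow=1 fast=2: a[fast]=5≠0 swap→a[1]=5, slow++,fast++
slow=2 fast=3: a[fast]=9≠0 swap→a[2]=9, slow++,fast++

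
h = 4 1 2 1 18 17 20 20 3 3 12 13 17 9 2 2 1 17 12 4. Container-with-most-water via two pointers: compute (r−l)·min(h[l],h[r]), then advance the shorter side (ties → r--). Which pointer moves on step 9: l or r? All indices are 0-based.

l=0 r=19: min(4,4)*19=76 best=76 *, r--
l=0 r=18: min(4,12)*18=72 best=76, l++
l=1 r=18: min(1,12)*17=17 best=76, l++
l=2 r=18: min(2,12)*16=32 best=76, l++
l=3 r=18: min(1,12)*15=15 best=76, l++
l=4 r=18: min(18,12)*14=168 best=168 *, r--
l=4 r=17: min(18,17)*13=221 best=221 *, r--
l=4 r=16: min(18,1)*12=12 best=221, r--
l=4 r=15: min(18,2)*11=22 best=221, r--

r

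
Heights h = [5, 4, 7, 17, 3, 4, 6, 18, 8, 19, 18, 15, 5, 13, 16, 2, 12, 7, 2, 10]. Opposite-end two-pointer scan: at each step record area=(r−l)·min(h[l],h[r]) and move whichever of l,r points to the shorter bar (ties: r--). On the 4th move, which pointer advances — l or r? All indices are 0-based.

[0,19] min(5,10)*19=95 best=95 * → l++
[1,19] min(4,10)*18=72 best=95 → l++
[2,19] min(7,10)*17=119 best=119 * → l++
[3,19] min(17,10)*16=160 best=160 * → r--

r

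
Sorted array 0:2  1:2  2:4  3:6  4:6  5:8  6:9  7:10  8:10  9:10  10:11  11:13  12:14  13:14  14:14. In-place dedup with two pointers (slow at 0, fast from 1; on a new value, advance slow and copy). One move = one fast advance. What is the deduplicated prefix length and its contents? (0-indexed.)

length 9; prefix = [2, 4, 6, 8, 9, 10, 11, 13, 14]

(s=0,f=1) a[fast]=2=a[slow] dup → fast++
(s=0,f=2) a[fast]=4≠a[slow]=2 write a[1]=4 → slow++,fast++
(s=1,f=3) a[fast]=6≠a[slow]=4 write a[2]=6 → slow++,fast++
(s=2,f=4) a[fast]=6=a[slow] dup → fast++
(s=2,f=5) a[fast]=8≠a[slow]=6 write a[3]=8 → slow++,fast++
(s=3,f=6) a[fast]=9≠a[slow]=8 write a[4]=9 → slow++,fast++
(s=4,f=7) a[fast]=10≠a[slow]=9 write a[5]=10 → slow++,fast++
(s=5,f=8) a[fast]=10=a[slow] dup → fast++
(s=5,f=9) a[fast]=10=a[slow] dup → fast++
(s=5,f=10) a[fast]=11≠a[slow]=10 write a[6]=11 → slow++,fast++
(s=6,f=11) a[fast]=13≠a[slow]=11 write a[7]=13 → slow++,fast++
(s=7,f=12) a[fast]=14≠a[slow]=13 write a[8]=14 → slow++,fast++
(s=8,f=13) a[fast]=14=a[slow] dup → fast++
(s=8,f=14) a[fast]=14=a[slow] dup → fast++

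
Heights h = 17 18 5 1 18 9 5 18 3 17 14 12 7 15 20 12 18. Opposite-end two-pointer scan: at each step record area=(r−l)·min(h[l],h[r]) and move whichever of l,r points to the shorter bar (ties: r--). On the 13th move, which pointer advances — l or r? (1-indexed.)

l=1 r=17: min(17,18)*16=272 best=272 *, l++
l=2 r=17: min(18,18)*15=270 best=272, r--
l=2 r=16: min(18,12)*14=168 best=272, r--
l=2 r=15: min(18,20)*13=234 best=272, l++
l=3 r=15: min(5,20)*12=60 best=272, l++
l=4 r=15: min(1,20)*11=11 best=272, l++
l=5 r=15: min(18,20)*10=180 best=272, l++
l=6 r=15: min(9,20)*9=81 best=272, l++
l=7 r=15: min(5,20)*8=40 best=272, l++
l=8 r=15: min(18,20)*7=126 best=272, l++
l=9 r=15: min(3,20)*6=18 best=272, l++
l=10 r=15: min(17,20)*5=85 best=272, l++
l=11 r=15: min(14,20)*4=56 best=272, l++

l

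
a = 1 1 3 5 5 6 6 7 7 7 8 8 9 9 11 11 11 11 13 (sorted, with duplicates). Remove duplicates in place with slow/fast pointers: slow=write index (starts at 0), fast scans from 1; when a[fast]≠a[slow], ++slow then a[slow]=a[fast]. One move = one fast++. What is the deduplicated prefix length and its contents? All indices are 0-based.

length 9; prefix = [1, 3, 5, 6, 7, 8, 9, 11, 13]

(s=0,f=1) a[fast]=1=a[slow] dup → fast++
(s=0,f=2) a[fast]=3≠a[slow]=1 write a[1]=3 → slow++,fast++
(s=1,f=3) a[fast]=5≠a[slow]=3 write a[2]=5 → slow++,fast++
(s=2,f=4) a[fast]=5=a[slow] dup → fast++
(s=2,f=5) a[fast]=6≠a[slow]=5 write a[3]=6 → slow++,fast++
(s=3,f=6) a[fast]=6=a[slow] dup → fast++
(s=3,f=7) a[fast]=7≠a[slow]=6 write a[4]=7 → slow++,fast++
(s=4,f=8) a[fast]=7=a[slow] dup → fast++
(s=4,f=9) a[fast]=7=a[slow] dup → fast++
(s=4,f=10) a[fast]=8≠a[slow]=7 write a[5]=8 → slow++,fast++
(s=5,f=11) a[fast]=8=a[slow] dup → fast++
(s=5,f=12) a[fast]=9≠a[slow]=8 write a[6]=9 → slow++,fast++
(s=6,f=13) a[fast]=9=a[slow] dup → fast++
(s=6,f=14) a[fast]=11≠a[slow]=9 write a[7]=11 → slow++,fast++
(s=7,f=15) a[fast]=11=a[slow] dup → fast++
(s=7,f=16) a[fast]=11=a[slow] dup → fast++
(s=7,f=17) a[fast]=11=a[slow] dup → fast++
(s=7,f=18) a[fast]=13≠a[slow]=11 write a[8]=13 → slow++,fast++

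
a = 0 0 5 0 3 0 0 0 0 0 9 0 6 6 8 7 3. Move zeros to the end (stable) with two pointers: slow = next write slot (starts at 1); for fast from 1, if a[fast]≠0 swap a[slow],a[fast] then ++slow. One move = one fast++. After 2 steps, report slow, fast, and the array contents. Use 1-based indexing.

slow=1, fast=3, a=[0, 0, 5, 0, 3, 0, 0, 0, 0, 0, 9, 0, 6, 6, 8, 7, 3]

slow=1 fast=1: a[fast]=0, fast++
slow=1 fast=2: a[fast]=0, fast++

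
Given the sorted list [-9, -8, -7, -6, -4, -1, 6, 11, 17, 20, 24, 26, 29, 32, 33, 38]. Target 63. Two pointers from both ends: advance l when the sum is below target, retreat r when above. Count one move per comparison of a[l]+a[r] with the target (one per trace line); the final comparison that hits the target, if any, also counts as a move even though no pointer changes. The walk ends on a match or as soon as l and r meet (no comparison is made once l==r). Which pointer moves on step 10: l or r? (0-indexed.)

l

l=0 r=15: -9+38=29 <63, l++
l=1 r=15: -8+38=30 <63, l++
l=2 r=15: -7+38=31 <63, l++
l=3 r=15: -6+38=32 <63, l++
l=4 r=15: -4+38=34 <63, l++
l=5 r=15: -1+38=37 <63, l++
l=6 r=15: 6+38=44 <63, l++
l=7 r=15: 11+38=49 <63, l++
l=8 r=15: 17+38=55 <63, l++
l=9 r=15: 20+38=58 <63, l++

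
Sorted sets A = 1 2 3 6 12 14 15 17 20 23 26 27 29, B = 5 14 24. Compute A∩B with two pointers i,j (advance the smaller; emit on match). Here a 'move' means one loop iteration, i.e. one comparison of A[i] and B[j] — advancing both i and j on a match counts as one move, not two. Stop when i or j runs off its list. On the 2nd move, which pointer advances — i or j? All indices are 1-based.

i

[i=1,j=1] 1<5 → i++
[i=2,j=1] 2<5 → i++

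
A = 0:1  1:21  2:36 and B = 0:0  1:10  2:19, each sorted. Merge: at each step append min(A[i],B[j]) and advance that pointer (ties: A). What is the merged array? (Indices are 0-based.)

[0, 1, 10, 19, 21, 36]

i=0 j=0: A[i]=1>B[j]=0 take 0, j++
i=0 j=1: A[i]=1<=B[j]=10 take 1, i++
i=1 j=1: A[i]=21>B[j]=10 take 10, j++
i=1 j=2: A[i]=21>B[j]=19 take 19, j++
i=1 j=3: B done, take A[i]=21, i++
i=2 j=3: B done, take A[i]=36, i++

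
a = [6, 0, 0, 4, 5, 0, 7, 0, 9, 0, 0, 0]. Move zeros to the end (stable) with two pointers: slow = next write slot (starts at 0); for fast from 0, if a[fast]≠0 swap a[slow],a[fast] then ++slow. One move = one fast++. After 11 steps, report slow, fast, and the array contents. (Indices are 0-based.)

slow=5, fast=11, a=[6, 4, 5, 7, 9, 0, 0, 0, 0, 0, 0, 0]

(s=0,f=0) a[fast]=6≠0 swap→a[0]=6 → slow++,fast++
(s=1,f=1) a[fast]=0 → fast++
(s=1,f=2) a[fast]=0 → fast++
(s=1,f=3) a[fast]=4≠0 swap→a[1]=4 → slow++,fast++
(s=2,f=4) a[fast]=5≠0 swap→a[2]=5 → slow++,fast++
(s=3,f=5) a[fast]=0 → fast++
(s=3,f=6) a[fast]=7≠0 swap→a[3]=7 → slow++,fast++
(s=4,f=7) a[fast]=0 → fast++
(s=4,f=8) a[fast]=9≠0 swap→a[4]=9 → slow++,fast++
(s=5,f=9) a[fast]=0 → fast++
(s=5,f=10) a[fast]=0 → fast++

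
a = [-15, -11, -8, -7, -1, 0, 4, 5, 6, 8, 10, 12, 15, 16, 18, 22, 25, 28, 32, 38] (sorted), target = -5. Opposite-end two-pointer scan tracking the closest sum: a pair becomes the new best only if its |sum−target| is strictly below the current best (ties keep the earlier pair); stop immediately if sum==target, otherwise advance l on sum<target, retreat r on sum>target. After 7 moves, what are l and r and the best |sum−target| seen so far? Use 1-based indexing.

l=1, r=13, best |Δ|=6

l=1 r=20: -15+38=23 d=28 *, r--
l=1 r=19: -15+32=17 d=22 *, r--
l=1 r=18: -15+28=13 d=18 *, r--
l=1 r=17: -15+25=10 d=15 *, r--
l=1 r=16: -15+22=7 d=12 *, r--
l=1 r=15: -15+18=3 d=8 *, r--
l=1 r=14: -15+16=1 d=6 *, r--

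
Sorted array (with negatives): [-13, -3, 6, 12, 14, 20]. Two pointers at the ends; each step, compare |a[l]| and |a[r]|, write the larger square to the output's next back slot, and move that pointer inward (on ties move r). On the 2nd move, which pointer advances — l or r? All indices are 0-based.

r

l=0 r=5: |-13|<=|20| out[5]=400, r--
l=0 r=4: |-13|<=|14| out[4]=196, r--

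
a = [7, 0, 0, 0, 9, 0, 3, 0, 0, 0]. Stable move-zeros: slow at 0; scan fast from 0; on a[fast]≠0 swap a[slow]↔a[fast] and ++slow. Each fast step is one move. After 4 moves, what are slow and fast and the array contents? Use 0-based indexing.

slow=1, fast=4, a=[7, 0, 0, 0, 9, 0, 3, 0, 0, 0]

(s=0,f=0) a[fast]=7≠0 swap→a[0]=7 → slow++,fast++
(s=1,f=1) a[fast]=0 → fast++
(s=1,f=2) a[fast]=0 → fast++
(s=1,f=3) a[fast]=0 → fast++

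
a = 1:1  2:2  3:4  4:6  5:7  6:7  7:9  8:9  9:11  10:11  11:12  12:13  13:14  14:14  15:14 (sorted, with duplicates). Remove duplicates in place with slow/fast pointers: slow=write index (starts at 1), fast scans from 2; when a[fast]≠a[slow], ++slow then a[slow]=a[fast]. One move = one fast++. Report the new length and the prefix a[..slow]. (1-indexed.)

(s=1,f=2) a[fast]=2≠a[slow]=1 write a[2]=2 → slow++,fast++
(s=2,f=3) a[fast]=4≠a[slow]=2 write a[3]=4 → slow++,fast++
(s=3,f=4) a[fast]=6≠a[slow]=4 write a[4]=6 → slow++,fast++
(s=4,f=5) a[fast]=7≠a[slow]=6 write a[5]=7 → slow++,fast++
(s=5,f=6) a[fast]=7=a[slow] dup → fast++
(s=5,f=7) a[fast]=9≠a[slow]=7 write a[6]=9 → slow++,fast++
(s=6,f=8) a[fast]=9=a[slow] dup → fast++
(s=6,f=9) a[fast]=11≠a[slow]=9 write a[7]=11 → slow++,fast++
(s=7,f=10) a[fast]=11=a[slow] dup → fast++
(s=7,f=11) a[fast]=12≠a[slow]=11 write a[8]=12 → slow++,fast++
(s=8,f=12) a[fast]=13≠a[slow]=12 write a[9]=13 → slow++,fast++
(s=9,f=13) a[fast]=14≠a[slow]=13 write a[10]=14 → slow++,fast++
(s=10,f=14) a[fast]=14=a[slow] dup → fast++
(s=10,f=15) a[fast]=14=a[slow] dup → fast++

length 10; prefix = [1, 2, 4, 6, 7, 9, 11, 12, 13, 14]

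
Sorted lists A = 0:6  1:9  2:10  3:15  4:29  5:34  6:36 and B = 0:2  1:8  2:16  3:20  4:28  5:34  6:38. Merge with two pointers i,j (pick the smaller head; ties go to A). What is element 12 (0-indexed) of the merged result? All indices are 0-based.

merged[12] = 36

i=0 j=0: A[i]=6>B[j]=2 take 2, j++
i=0 j=1: A[i]=6<=B[j]=8 take 6, i++
i=1 j=1: A[i]=9>B[j]=8 take 8, j++
i=1 j=2: A[i]=9<=B[j]=16 take 9, i++
i=2 j=2: A[i]=10<=B[j]=16 take 10, i++
i=3 j=2: A[i]=15<=B[j]=16 take 15, i++
i=4 j=2: A[i]=29>B[j]=16 take 16, j++
i=4 j=3: A[i]=29>B[j]=20 take 20, j++
i=4 j=4: A[i]=29>B[j]=28 take 28, j++
i=4 j=5: A[i]=29<=B[j]=34 take 29, i++
i=5 j=5: A[i]=34<=B[j]=34 take 34, i++
i=6 j=5: A[i]=36>B[j]=34 take 34, j++
i=6 j=6: A[i]=36<=B[j]=38 take 36, i++
i=7 j=6: A done, take B[j]=38, j++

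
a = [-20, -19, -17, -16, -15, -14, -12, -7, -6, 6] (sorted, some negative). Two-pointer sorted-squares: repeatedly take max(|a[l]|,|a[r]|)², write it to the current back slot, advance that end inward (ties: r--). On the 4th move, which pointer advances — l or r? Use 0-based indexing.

l

[0,9] |-20|>|6| out[9]=400 → l++
[1,9] |-19|>|6| out[8]=361 → l++
[2,9] |-17|>|6| out[7]=289 → l++
[3,9] |-16|>|6| out[6]=256 → l++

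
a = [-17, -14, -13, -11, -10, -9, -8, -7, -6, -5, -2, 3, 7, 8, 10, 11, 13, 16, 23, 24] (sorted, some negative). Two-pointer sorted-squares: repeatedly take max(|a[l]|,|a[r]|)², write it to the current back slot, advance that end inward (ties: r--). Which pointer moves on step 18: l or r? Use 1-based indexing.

[1,20] |-17|<=|24| out[20]=576 → r--
[1,19] |-17|<=|23| out[19]=529 → r--
[1,18] |-17|>|16| out[18]=289 → l++
[2,18] |-14|<=|16| out[17]=256 → r--
[2,17] |-14|>|13| out[16]=196 → l++
[3,17] |-13|<=|13| out[15]=169 → r--
[3,16] |-13|>|11| out[14]=169 → l++
[4,16] |-11|<=|11| out[13]=121 → r--
[4,15] |-11|>|10| out[12]=121 → l++
[5,15] |-10|<=|10| out[11]=100 → r--
[5,14] |-10|>|8| out[10]=100 → l++
[6,14] |-9|>|8| out[9]=81 → l++
[7,14] |-8|<=|8| out[8]=64 → r--
[7,13] |-8|>|7| out[7]=64 → l++
[8,13] |-7|<=|7| out[6]=49 → r--
[8,12] |-7|>|3| out[5]=49 → l++
[9,12] |-6|>|3| out[4]=36 → l++
[10,12] |-5|>|3| out[3]=25 → l++

l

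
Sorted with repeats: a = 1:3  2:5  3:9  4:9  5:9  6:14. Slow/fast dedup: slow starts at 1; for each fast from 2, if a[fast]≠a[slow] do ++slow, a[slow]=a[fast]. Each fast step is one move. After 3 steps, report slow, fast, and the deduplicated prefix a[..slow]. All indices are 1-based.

(s=1,f=2) a[fast]=5≠a[slow]=3 write a[2]=5 → slow++,fast++
(s=2,f=3) a[fast]=9≠a[slow]=5 write a[3]=9 → slow++,fast++
(s=3,f=4) a[fast]=9=a[slow] dup → fast++

slow=3, fast=5, prefix=[3, 5, 9]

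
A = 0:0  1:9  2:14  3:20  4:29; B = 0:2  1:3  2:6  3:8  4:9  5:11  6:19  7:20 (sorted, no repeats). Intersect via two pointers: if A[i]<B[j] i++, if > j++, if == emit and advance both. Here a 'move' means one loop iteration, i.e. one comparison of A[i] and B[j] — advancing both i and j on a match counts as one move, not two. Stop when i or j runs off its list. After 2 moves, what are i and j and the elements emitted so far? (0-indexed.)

i=1, j=1, emitted=[]

i=0 j=0: 0<2, i++
i=1 j=0: 9>2, j++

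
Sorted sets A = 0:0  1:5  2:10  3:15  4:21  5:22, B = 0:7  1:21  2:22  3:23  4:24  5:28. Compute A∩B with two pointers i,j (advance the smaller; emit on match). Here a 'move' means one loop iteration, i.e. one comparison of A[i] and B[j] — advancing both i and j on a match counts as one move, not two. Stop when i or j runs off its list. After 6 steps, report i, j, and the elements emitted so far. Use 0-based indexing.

i=5, j=2, emitted=[21]

[i=0,j=0] 0<7 → i++
[i=1,j=0] 5<7 → i++
[i=2,j=0] 10>7 → j++
[i=2,j=1] 10<21 → i++
[i=3,j=1] 15<21 → i++
[i=4,j=1] 21==21 emit → i++,j++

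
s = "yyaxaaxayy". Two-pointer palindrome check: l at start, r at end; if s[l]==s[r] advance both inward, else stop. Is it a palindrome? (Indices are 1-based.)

l=1 r=10: 'y'=='y', l++,r--
l=2 r=9: 'y'=='y', l++,r--
l=3 r=8: 'a'=='a', l++,r--
l=4 r=7: 'x'=='x', l++,r--
l=5 r=6: 'a'=='a', l++,r--

palindrome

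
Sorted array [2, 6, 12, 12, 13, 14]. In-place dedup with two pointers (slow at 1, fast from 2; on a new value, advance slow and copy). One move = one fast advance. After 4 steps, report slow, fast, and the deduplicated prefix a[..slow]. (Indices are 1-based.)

slow=1 fast=2: a[fast]=6≠a[slow]=2 write a[2]=6, slow++,fast++
slow=2 fast=3: a[fast]=12≠a[slow]=6 write a[3]=12, slow++,fast++
slow=3 fast=4: a[fast]=12=a[slow] dup, fast++
slow=3 fast=5: a[fast]=13≠a[slow]=12 write a[4]=13, slow++,fast++

slow=4, fast=6, prefix=[2, 6, 12, 13]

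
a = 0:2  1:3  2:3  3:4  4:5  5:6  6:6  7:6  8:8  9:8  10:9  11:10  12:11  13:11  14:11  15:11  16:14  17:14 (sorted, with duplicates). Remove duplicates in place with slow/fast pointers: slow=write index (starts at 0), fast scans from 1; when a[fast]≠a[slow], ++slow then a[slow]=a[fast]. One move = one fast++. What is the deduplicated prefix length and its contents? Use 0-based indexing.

(s=0,f=1) a[fast]=3≠a[slow]=2 write a[1]=3 → slow++,fast++
(s=1,f=2) a[fast]=3=a[slow] dup → fast++
(s=1,f=3) a[fast]=4≠a[slow]=3 write a[2]=4 → slow++,fast++
(s=2,f=4) a[fast]=5≠a[slow]=4 write a[3]=5 → slow++,fast++
(s=3,f=5) a[fast]=6≠a[slow]=5 write a[4]=6 → slow++,fast++
(s=4,f=6) a[fast]=6=a[slow] dup → fast++
(s=4,f=7) a[fast]=6=a[slow] dup → fast++
(s=4,f=8) a[fast]=8≠a[slow]=6 write a[5]=8 → slow++,fast++
(s=5,f=9) a[fast]=8=a[slow] dup → fast++
(s=5,f=10) a[fast]=9≠a[slow]=8 write a[6]=9 → slow++,fast++
(s=6,f=11) a[fast]=10≠a[slow]=9 write a[7]=10 → slow++,fast++
(s=7,f=12) a[fast]=11≠a[slow]=10 write a[8]=11 → slow++,fast++
(s=8,f=13) a[fast]=11=a[slow] dup → fast++
(s=8,f=14) a[fast]=11=a[slow] dup → fast++
(s=8,f=15) a[fast]=11=a[slow] dup → fast++
(s=8,f=16) a[fast]=14≠a[slow]=11 write a[9]=14 → slow++,fast++
(s=9,f=17) a[fast]=14=a[slow] dup → fast++

length 10; prefix = [2, 3, 4, 5, 6, 8, 9, 10, 11, 14]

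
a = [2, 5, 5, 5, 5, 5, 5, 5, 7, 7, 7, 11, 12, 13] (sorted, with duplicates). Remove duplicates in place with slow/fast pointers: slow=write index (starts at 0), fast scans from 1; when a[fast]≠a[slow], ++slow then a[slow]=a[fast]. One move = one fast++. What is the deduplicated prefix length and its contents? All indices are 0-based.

length 6; prefix = [2, 5, 7, 11, 12, 13]

(s=0,f=1) a[fast]=5≠a[slow]=2 write a[1]=5 → slow++,fast++
(s=1,f=2) a[fast]=5=a[slow] dup → fast++
(s=1,f=3) a[fast]=5=a[slow] dup → fast++
(s=1,f=4) a[fast]=5=a[slow] dup → fast++
(s=1,f=5) a[fast]=5=a[slow] dup → fast++
(s=1,f=6) a[fast]=5=a[slow] dup → fast++
(s=1,f=7) a[fast]=5=a[slow] dup → fast++
(s=1,f=8) a[fast]=7≠a[slow]=5 write a[2]=7 → slow++,fast++
(s=2,f=9) a[fast]=7=a[slow] dup → fast++
(s=2,f=10) a[fast]=7=a[slow] dup → fast++
(s=2,f=11) a[fast]=11≠a[slow]=7 write a[3]=11 → slow++,fast++
(s=3,f=12) a[fast]=12≠a[slow]=11 write a[4]=12 → slow++,fast++
(s=4,f=13) a[fast]=13≠a[slow]=12 write a[5]=13 → slow++,fast++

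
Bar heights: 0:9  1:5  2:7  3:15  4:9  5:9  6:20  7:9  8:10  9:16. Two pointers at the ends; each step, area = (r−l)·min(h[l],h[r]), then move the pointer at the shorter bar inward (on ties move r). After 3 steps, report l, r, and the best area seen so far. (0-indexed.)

l=0 r=9: min(9,16)*9=81 best=81 *, l++
l=1 r=9: min(5,16)*8=40 best=81, l++
l=2 r=9: min(7,16)*7=49 best=81, l++

l=3, r=9, best area=81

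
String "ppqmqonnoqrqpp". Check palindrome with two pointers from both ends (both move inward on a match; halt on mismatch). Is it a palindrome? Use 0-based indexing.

not a palindrome (mismatch at 3,10)

[0,13] 'p'=='p' → l++,r--
[1,12] 'p'=='p' → l++,r--
[2,11] 'q'=='q' → l++,r--
[3,10] 'm'!='r' → stop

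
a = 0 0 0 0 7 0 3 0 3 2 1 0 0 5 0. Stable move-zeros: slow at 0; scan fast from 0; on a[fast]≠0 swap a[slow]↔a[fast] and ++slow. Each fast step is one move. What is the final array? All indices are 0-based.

[7, 3, 3, 2, 1, 5, 0, 0, 0, 0, 0, 0, 0, 0, 0]

slow=0 fast=0: a[fast]=0, fast++
slow=0 fast=1: a[fast]=0, fast++
slow=0 fast=2: a[fast]=0, fast++
slow=0 fast=3: a[fast]=0, fast++
slow=0 fast=4: a[fast]=7≠0 swap→a[0]=7, slow++,fast++
slow=1 fast=5: a[fast]=0, fast++
slow=1 fast=6: a[fast]=3≠0 swap→a[1]=3, slow++,fast++
slow=2 fast=7: a[fast]=0, fast++
slow=2 fast=8: a[fast]=3≠0 swap→a[2]=3, slow++,fast++
slow=3 fast=9: a[fast]=2≠0 swap→a[3]=2, slow++,fast++
slow=4 fast=10: a[fast]=1≠0 swap→a[4]=1, slow++,fast++
slow=5 fast=11: a[fast]=0, fast++
slow=5 fast=12: a[fast]=0, fast++
slow=5 fast=13: a[fast]=5≠0 swap→a[5]=5, slow++,fast++
slow=6 fast=14: a[fast]=0, fast++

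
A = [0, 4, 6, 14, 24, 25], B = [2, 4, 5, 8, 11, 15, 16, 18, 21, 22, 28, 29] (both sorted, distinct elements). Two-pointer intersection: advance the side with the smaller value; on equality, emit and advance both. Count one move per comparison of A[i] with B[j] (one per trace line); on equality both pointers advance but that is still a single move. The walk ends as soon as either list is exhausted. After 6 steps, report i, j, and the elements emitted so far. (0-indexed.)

i=3, j=4, emitted=[4]

[i=0,j=0] 0<2 → i++
[i=1,j=0] 4>2 → j++
[i=1,j=1] 4==4 emit → i++,j++
[i=2,j=2] 6>5 → j++
[i=2,j=3] 6<8 → i++
[i=3,j=3] 14>8 → j++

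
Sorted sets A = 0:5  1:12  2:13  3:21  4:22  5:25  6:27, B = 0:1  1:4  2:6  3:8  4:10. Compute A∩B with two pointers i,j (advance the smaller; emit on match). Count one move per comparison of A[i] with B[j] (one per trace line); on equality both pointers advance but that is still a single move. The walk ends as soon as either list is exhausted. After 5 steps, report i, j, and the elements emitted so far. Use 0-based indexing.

i=1, j=4, emitted=[]

[i=0,j=0] 5>1 → j++
[i=0,j=1] 5>4 → j++
[i=0,j=2] 5<6 → i++
[i=1,j=2] 12>6 → j++
[i=1,j=3] 12>8 → j++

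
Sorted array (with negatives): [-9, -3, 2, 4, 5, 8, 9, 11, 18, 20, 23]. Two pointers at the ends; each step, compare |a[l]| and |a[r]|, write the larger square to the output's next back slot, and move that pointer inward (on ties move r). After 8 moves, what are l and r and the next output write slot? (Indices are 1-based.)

l=1 r=11: |-9|<=|23| out[11]=529, r--
l=1 r=10: |-9|<=|20| out[10]=400, r--
l=1 r=9: |-9|<=|18| out[9]=324, r--
l=1 r=8: |-9|<=|11| out[8]=121, r--
l=1 r=7: |-9|<=|9| out[7]=81, r--
l=1 r=6: |-9|>|8| out[6]=81, l++
l=2 r=6: |-3|<=|8| out[5]=64, r--
l=2 r=5: |-3|<=|5| out[4]=25, r--

l=2, r=4, next write slot=3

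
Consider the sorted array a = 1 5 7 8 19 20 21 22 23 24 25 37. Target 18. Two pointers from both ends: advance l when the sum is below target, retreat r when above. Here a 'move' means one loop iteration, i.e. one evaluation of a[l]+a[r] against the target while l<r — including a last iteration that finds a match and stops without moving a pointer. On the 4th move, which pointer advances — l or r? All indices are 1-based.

l=1 r=12: 1+37=38 >18, r--
l=1 r=11: 1+25=26 >18, r--
l=1 r=10: 1+24=25 >18, r--
l=1 r=9: 1+23=24 >18, r--

r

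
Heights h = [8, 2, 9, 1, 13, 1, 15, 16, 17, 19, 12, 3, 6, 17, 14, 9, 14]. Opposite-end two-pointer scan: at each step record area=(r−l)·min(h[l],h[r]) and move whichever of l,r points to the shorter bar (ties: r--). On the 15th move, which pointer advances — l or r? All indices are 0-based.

r

l=0 r=16: min(8,14)*16=128 best=128 *, l++
l=1 r=16: min(2,14)*15=30 best=128, l++
l=2 r=16: min(9,14)*14=126 best=128, l++
l=3 r=16: min(1,14)*13=13 best=128, l++
l=4 r=16: min(13,14)*12=156 best=156 *, l++
l=5 r=16: min(1,14)*11=11 best=156, l++
l=6 r=16: min(15,14)*10=140 best=156, r--
l=6 r=15: min(15,9)*9=81 best=156, r--
l=6 r=14: min(15,14)*8=112 best=156, r--
l=6 r=13: min(15,17)*7=105 best=156, l++
l=7 r=13: min(16,17)*6=96 best=156, l++
l=8 r=13: min(17,17)*5=85 best=156, r--
l=8 r=12: min(17,6)*4=24 best=156, r--
l=8 r=11: min(17,3)*3=9 best=156, r--
l=8 r=10: min(17,12)*2=24 best=156, r--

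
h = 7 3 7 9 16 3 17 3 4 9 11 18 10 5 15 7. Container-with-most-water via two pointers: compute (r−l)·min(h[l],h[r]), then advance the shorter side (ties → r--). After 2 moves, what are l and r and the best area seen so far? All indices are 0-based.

l=1, r=14, best area=105

l=0 r=15: min(7,7)*15=105 best=105 *, r--
l=0 r=14: min(7,15)*14=98 best=105, l++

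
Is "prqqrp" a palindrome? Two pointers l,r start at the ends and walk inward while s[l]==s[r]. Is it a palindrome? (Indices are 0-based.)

palindrome

l=0 r=5: 'p'=='p', l++,r--
l=1 r=4: 'r'=='r', l++,r--
l=2 r=3: 'q'=='q', l++,r--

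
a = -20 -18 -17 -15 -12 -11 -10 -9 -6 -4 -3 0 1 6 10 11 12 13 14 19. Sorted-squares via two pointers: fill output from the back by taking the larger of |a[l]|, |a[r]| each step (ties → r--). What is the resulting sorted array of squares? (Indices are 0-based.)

[0, 1, 9, 16, 36, 36, 81, 100, 100, 121, 121, 144, 144, 169, 196, 225, 289, 324, 361, 400]

[0,19] |-20|>|19| out[19]=400 → l++
[1,19] |-18|<=|19| out[18]=361 → r--
[1,18] |-18|>|14| out[17]=324 → l++
[2,18] |-17|>|14| out[16]=289 → l++
[3,18] |-15|>|14| out[15]=225 → l++
[4,18] |-12|<=|14| out[14]=196 → r--
[4,17] |-12|<=|13| out[13]=169 → r--
[4,16] |-12|<=|12| out[12]=144 → r--
[4,15] |-12|>|11| out[11]=144 → l++
[5,15] |-11|<=|11| out[10]=121 → r--
[5,14] |-11|>|10| out[9]=121 → l++
[6,14] |-10|<=|10| out[8]=100 → r--
[6,13] |-10|>|6| out[7]=100 → l++
[7,13] |-9|>|6| out[6]=81 → l++
[8,13] |-6|<=|6| out[5]=36 → r--
[8,12] |-6|>|1| out[4]=36 → l++
[9,12] |-4|>|1| out[3]=16 → l++
[10,12] |-3|>|1| out[2]=9 → l++
[11,12] |0|<=|1| out[1]=1 → r--
[11,11] |0|<=|0| out[0]=0 → r--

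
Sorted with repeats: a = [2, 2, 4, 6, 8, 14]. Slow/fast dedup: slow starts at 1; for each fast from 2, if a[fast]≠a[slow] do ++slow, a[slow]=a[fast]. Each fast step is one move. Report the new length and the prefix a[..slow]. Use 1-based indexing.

length 5; prefix = [2, 4, 6, 8, 14]

(s=1,f=2) a[fast]=2=a[slow] dup → fast++
(s=1,f=3) a[fast]=4≠a[slow]=2 write a[2]=4 → slow++,fast++
(s=2,f=4) a[fast]=6≠a[slow]=4 write a[3]=6 → slow++,fast++
(s=3,f=5) a[fast]=8≠a[slow]=6 write a[4]=8 → slow++,fast++
(s=4,f=6) a[fast]=14≠a[slow]=8 write a[5]=14 → slow++,fast++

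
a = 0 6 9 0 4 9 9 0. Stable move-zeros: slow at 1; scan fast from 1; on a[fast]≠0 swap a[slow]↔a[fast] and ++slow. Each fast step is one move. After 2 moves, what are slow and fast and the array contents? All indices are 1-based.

slow=2, fast=3, a=[6, 0, 9, 0, 4, 9, 9, 0]

(s=1,f=1) a[fast]=0 → fast++
(s=1,f=2) a[fast]=6≠0 swap→a[1]=6 → slow++,fast++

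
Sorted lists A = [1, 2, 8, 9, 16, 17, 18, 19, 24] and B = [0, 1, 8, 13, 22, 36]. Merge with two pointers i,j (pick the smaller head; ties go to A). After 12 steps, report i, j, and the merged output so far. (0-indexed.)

[i=0,j=0] A[i]=1>B[j]=0 take 0 → j++
[i=0,j=1] A[i]=1<=B[j]=1 take 1 → i++
[i=1,j=1] A[i]=2>B[j]=1 take 1 → j++
[i=1,j=2] A[i]=2<=B[j]=8 take 2 → i++
[i=2,j=2] A[i]=8<=B[j]=8 take 8 → i++
[i=3,j=2] A[i]=9>B[j]=8 take 8 → j++
[i=3,j=3] A[i]=9<=B[j]=13 take 9 → i++
[i=4,j=3] A[i]=16>B[j]=13 take 13 → j++
[i=4,j=4] A[i]=16<=B[j]=22 take 16 → i++
[i=5,j=4] A[i]=17<=B[j]=22 take 17 → i++
[i=6,j=4] A[i]=18<=B[j]=22 take 18 → i++
[i=7,j=4] A[i]=19<=B[j]=22 take 19 → i++

i=8, j=4, merged so far=[0, 1, 1, 2, 8, 8, 9, 13, 16, 17, 18, 19]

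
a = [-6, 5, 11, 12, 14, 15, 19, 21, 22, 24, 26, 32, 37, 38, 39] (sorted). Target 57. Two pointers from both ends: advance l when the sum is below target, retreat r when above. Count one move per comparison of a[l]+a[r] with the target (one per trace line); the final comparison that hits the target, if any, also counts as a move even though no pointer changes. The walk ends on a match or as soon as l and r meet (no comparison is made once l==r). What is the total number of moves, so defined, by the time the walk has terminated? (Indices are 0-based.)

[0,14] -6+39=33 <57 → l++
[1,14] 5+39=44 <57 → l++
[2,14] 11+39=50 <57 → l++
[3,14] 12+39=51 <57 → l++
[4,14] 14+39=53 <57 → l++
[5,14] 15+39=54 <57 → l++
[6,14] 19+39=58 >57 → r--
[6,13] 19+38=57 → found

8 moves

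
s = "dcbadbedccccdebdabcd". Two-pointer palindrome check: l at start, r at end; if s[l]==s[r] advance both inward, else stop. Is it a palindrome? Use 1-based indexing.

[1,20] 'd'=='d' → l++,r--
[2,19] 'c'=='c' → l++,r--
[3,18] 'b'=='b' → l++,r--
[4,17] 'a'=='a' → l++,r--
[5,16] 'd'=='d' → l++,r--
[6,15] 'b'=='b' → l++,r--
[7,14] 'e'=='e' → l++,r--
[8,13] 'd'=='d' → l++,r--
[9,12] 'c'=='c' → l++,r--
[10,11] 'c'=='c' → l++,r--

palindrome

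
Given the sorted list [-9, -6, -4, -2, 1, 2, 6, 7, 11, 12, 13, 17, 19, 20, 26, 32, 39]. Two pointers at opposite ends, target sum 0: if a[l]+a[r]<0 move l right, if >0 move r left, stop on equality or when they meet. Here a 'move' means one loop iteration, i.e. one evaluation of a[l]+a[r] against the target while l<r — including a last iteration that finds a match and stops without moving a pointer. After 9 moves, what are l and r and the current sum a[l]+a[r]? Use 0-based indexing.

l=0 r=16: -9+39=30 >0, r--
l=0 r=15: -9+32=23 >0, r--
l=0 r=14: -9+26=17 >0, r--
l=0 r=13: -9+20=11 >0, r--
l=0 r=12: -9+19=10 >0, r--
l=0 r=11: -9+17=8 >0, r--
l=0 r=10: -9+13=4 >0, r--
l=0 r=9: -9+12=3 >0, r--
l=0 r=8: -9+11=2 >0, r--

l=0, r=7, sum=-2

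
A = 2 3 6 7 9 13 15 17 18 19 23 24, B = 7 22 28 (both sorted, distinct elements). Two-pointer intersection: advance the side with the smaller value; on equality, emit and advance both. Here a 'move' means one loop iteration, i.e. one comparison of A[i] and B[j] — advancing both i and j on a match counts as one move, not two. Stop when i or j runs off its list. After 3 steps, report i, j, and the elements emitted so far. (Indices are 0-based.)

i=3, j=0, emitted=[]

i=0 j=0: 2<7, i++
i=1 j=0: 3<7, i++
i=2 j=0: 6<7, i++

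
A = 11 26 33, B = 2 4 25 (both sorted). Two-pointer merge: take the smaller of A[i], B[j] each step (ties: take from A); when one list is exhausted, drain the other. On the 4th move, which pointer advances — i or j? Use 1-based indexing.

j

i=1 j=1: A[i]=11>B[j]=2 take 2, j++
i=1 j=2: A[i]=11>B[j]=4 take 4, j++
i=1 j=3: A[i]=11<=B[j]=25 take 11, i++
i=2 j=3: A[i]=26>B[j]=25 take 25, j++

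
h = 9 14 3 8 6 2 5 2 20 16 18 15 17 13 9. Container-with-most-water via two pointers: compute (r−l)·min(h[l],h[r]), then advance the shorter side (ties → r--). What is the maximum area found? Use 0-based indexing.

l=0 r=14: min(9,9)*14=126 best=126 *, r--
l=0 r=13: min(9,13)*13=117 best=126, l++
l=1 r=13: min(14,13)*12=156 best=156 *, r--
l=1 r=12: min(14,17)*11=154 best=156, l++
l=2 r=12: min(3,17)*10=30 best=156, l++
l=3 r=12: min(8,17)*9=72 best=156, l++
l=4 r=12: min(6,17)*8=48 best=156, l++
l=5 r=12: min(2,17)*7=14 best=156, l++
l=6 r=12: min(5,17)*6=30 best=156, l++
l=7 r=12: min(2,17)*5=10 best=156, l++
l=8 r=12: min(20,17)*4=68 best=156, r--
l=8 r=11: min(20,15)*3=45 best=156, r--
l=8 r=10: min(20,18)*2=36 best=156, r--
l=8 r=9: min(20,16)*1=16 best=156, r--

max area = 156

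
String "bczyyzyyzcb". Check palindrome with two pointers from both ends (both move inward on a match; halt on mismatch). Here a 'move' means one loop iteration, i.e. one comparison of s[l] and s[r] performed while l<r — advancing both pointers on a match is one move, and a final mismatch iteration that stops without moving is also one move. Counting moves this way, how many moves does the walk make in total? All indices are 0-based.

l=0 r=10: 'b'=='b', l++,r--
l=1 r=9: 'c'=='c', l++,r--
l=2 r=8: 'z'=='z', l++,r--
l=3 r=7: 'y'=='y', l++,r--
l=4 r=6: 'y'=='y', l++,r--

5 moves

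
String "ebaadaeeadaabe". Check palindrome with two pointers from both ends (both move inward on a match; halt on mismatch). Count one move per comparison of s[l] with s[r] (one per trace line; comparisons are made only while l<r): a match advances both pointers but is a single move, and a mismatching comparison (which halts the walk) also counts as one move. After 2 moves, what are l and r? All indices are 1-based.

l=3, r=12

l=1 r=14: 'e'=='e', l++,r--
l=2 r=13: 'b'=='b', l++,r--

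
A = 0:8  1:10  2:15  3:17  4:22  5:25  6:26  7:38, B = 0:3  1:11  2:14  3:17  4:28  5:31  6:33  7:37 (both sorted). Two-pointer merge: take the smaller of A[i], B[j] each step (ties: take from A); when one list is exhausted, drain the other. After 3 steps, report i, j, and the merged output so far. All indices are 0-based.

i=0 j=0: A[i]=8>B[j]=3 take 3, j++
i=0 j=1: A[i]=8<=B[j]=11 take 8, i++
i=1 j=1: A[i]=10<=B[j]=11 take 10, i++

i=2, j=1, merged so far=[3, 8, 10]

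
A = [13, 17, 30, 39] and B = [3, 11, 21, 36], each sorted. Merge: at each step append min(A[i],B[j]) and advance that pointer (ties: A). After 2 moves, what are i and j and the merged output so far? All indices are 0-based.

i=0 j=0: A[i]=13>B[j]=3 take 3, j++
i=0 j=1: A[i]=13>B[j]=11 take 11, j++

i=0, j=2, merged so far=[3, 11]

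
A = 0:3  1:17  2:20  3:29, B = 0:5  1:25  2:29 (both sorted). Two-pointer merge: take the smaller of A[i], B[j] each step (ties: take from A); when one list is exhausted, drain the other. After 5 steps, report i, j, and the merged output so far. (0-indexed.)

i=3, j=2, merged so far=[3, 5, 17, 20, 25]

i=0 j=0: A[i]=3<=B[j]=5 take 3, i++
i=1 j=0: A[i]=17>B[j]=5 take 5, j++
i=1 j=1: A[i]=17<=B[j]=25 take 17, i++
i=2 j=1: A[i]=20<=B[j]=25 take 20, i++
i=3 j=1: A[i]=29>B[j]=25 take 25, j++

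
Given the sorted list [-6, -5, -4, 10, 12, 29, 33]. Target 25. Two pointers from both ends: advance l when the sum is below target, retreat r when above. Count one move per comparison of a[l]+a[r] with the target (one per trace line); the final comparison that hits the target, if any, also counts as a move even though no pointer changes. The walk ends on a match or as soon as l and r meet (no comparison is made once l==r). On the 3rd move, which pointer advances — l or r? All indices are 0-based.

l

[0,6] -6+33=27 >25 → r--
[0,5] -6+29=23 <25 → l++
[1,5] -5+29=24 <25 → l++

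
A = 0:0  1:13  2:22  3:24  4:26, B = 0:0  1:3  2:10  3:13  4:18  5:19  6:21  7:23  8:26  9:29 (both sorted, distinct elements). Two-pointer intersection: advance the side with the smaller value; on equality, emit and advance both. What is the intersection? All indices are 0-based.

intersection = [0, 13, 26]

[i=0,j=0] 0==0 emit → i++,j++
[i=1,j=1] 13>3 → j++
[i=1,j=2] 13>10 → j++
[i=1,j=3] 13==13 emit → i++,j++
[i=2,j=4] 22>18 → j++
[i=2,j=5] 22>19 → j++
[i=2,j=6] 22>21 → j++
[i=2,j=7] 22<23 → i++
[i=3,j=7] 24>23 → j++
[i=3,j=8] 24<26 → i++
[i=4,j=8] 26==26 emit → i++,j++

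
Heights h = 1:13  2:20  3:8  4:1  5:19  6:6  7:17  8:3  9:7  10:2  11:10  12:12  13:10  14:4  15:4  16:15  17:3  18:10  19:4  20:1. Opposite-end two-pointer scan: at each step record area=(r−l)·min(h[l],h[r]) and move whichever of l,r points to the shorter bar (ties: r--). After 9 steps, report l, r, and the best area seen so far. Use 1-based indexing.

[1,20] min(13,1)*19=19 best=19 * → r--
[1,19] min(13,4)*18=72 best=72 * → r--
[1,18] min(13,10)*17=170 best=170 * → r--
[1,17] min(13,3)*16=48 best=170 → r--
[1,16] min(13,15)*15=195 best=195 * → l++
[2,16] min(20,15)*14=210 best=210 * → r--
[2,15] min(20,4)*13=52 best=210 → r--
[2,14] min(20,4)*12=48 best=210 → r--
[2,13] min(20,10)*11=110 best=210 → r--

l=2, r=12, best area=210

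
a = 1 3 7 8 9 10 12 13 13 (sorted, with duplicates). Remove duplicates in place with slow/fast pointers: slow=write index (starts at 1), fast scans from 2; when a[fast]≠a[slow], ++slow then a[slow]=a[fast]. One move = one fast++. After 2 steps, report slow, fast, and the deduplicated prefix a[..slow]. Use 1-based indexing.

slow=3, fast=4, prefix=[1, 3, 7]

(s=1,f=2) a[fast]=3≠a[slow]=1 write a[2]=3 → slow++,fast++
(s=2,f=3) a[fast]=7≠a[slow]=3 write a[3]=7 → slow++,fast++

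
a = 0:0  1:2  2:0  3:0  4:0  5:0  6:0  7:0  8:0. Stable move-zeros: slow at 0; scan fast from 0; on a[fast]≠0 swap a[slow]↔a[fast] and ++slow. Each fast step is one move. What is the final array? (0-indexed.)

slow=0 fast=0: a[fast]=0, fast++
slow=0 fast=1: a[fast]=2≠0 swap→a[0]=2, slow++,fast++
slow=1 fast=2: a[fast]=0, fast++
slow=1 fast=3: a[fast]=0, fast++
slow=1 fast=4: a[fast]=0, fast++
slow=1 fast=5: a[fast]=0, fast++
slow=1 fast=6: a[fast]=0, fast++
slow=1 fast=7: a[fast]=0, fast++
slow=1 fast=8: a[fast]=0, fast++

[2, 0, 0, 0, 0, 0, 0, 0, 0]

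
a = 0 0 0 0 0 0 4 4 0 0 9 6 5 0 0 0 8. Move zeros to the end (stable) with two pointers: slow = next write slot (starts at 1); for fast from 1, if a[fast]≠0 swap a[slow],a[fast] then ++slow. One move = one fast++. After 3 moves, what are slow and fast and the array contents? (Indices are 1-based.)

slow=1, fast=4, a=[0, 0, 0, 0, 0, 0, 4, 4, 0, 0, 9, 6, 5, 0, 0, 0, 8]

slow=1 fast=1: a[fast]=0, fast++
slow=1 fast=2: a[fast]=0, fast++
slow=1 fast=3: a[fast]=0, fast++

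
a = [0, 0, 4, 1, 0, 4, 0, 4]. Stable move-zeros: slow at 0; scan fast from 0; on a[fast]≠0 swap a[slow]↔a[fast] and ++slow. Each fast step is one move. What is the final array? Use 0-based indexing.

(s=0,f=0) a[fast]=0 → fast++
(s=0,f=1) a[fast]=0 → fast++
(s=0,f=2) a[fast]=4≠0 swap→a[0]=4 → slow++,fast++
(s=1,f=3) a[fast]=1≠0 swap→a[1]=1 → slow++,fast++
(s=2,f=4) a[fast]=0 → fast++
(s=2,f=5) a[fast]=4≠0 swap→a[2]=4 → slow++,fast++
(s=3,f=6) a[fast]=0 → fast++
(s=3,f=7) a[fast]=4≠0 swap→a[3]=4 → slow++,fast++

[4, 1, 4, 4, 0, 0, 0, 0]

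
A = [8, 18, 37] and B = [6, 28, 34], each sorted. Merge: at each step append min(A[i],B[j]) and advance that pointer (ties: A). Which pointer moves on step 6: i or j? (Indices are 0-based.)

i

[i=0,j=0] A[i]=8>B[j]=6 take 6 → j++
[i=0,j=1] A[i]=8<=B[j]=28 take 8 → i++
[i=1,j=1] A[i]=18<=B[j]=28 take 18 → i++
[i=2,j=1] A[i]=37>B[j]=28 take 28 → j++
[i=2,j=2] A[i]=37>B[j]=34 take 34 → j++
[i=2,j=3] B done, take A[i]=37 → i++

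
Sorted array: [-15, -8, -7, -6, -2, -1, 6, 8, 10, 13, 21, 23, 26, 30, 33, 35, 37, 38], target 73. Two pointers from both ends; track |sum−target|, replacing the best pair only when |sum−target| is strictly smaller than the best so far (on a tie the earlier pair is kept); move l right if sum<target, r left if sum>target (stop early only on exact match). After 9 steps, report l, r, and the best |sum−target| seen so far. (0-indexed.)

l=0 r=17: -15+38=23 d=50 *, l++
l=1 r=17: -8+38=30 d=43 *, l++
l=2 r=17: -7+38=31 d=42 *, l++
l=3 r=17: -6+38=32 d=41 *, l++
l=4 r=17: -2+38=36 d=37 *, l++
l=5 r=17: -1+38=37 d=36 *, l++
l=6 r=17: 6+38=44 d=29 *, l++
l=7 r=17: 8+38=46 d=27 *, l++
l=8 r=17: 10+38=48 d=25 *, l++

l=9, r=17, best |Δ|=25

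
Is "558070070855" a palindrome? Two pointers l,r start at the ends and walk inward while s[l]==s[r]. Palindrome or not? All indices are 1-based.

[1,12] '5'=='5' → l++,r--
[2,11] '5'=='5' → l++,r--
[3,10] '8'=='8' → l++,r--
[4,9] '0'=='0' → l++,r--
[5,8] '7'=='7' → l++,r--
[6,7] '0'=='0' → l++,r--

palindrome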